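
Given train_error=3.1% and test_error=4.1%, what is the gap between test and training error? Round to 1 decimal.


Generalization gap = test_error - train_error
= 4.1 - 3.1
= 1.0%
A small gap suggests good generalization.

1.0


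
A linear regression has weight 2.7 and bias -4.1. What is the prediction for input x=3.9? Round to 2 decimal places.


y = 2.7 * 3.9 + (-4.1)
= 10.53 + (-4.1)
= 6.43

6.43


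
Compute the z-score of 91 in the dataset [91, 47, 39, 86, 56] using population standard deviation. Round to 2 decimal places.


Mean = (91 + 47 + 39 + 86 + 56) / 5 = 63.8
Variance = sum((x_i - mean)^2) / n = 438.16
Std = sqrt(438.16) = 20.9323
Z = (x - mean) / std
= (91 - 63.8) / 20.9323
= 27.2 / 20.9323
= 1.30

1.30


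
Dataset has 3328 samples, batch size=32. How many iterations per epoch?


Iterations per epoch = dataset_size / batch_size
= 3328 / 32
= 104

104


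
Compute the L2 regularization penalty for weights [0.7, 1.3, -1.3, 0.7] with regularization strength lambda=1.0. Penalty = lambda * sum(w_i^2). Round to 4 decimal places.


Squaring each weight:
0.7^2 = 0.49
1.3^2 = 1.69
(-1.3)^2 = 1.69
0.7^2 = 0.49
Sum of squares = 4.36
Penalty = 1.0 * 4.36 = 4.3600

4.3600


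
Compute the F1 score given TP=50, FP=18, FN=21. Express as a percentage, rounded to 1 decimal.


Precision = TP / (TP + FP) = 50 / 68 = 0.7353
Recall = TP / (TP + FN) = 50 / 71 = 0.7042
F1 = 2 * P * R / (P + R)
= 2 * 0.7353 * 0.7042 / (0.7353 + 0.7042)
= 1.0356 / 1.4395
= 0.7194
As percentage: 71.9%

71.9


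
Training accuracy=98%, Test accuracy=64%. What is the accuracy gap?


Gap = train_accuracy - test_accuracy
= 98 - 64
= 34%
This large gap strongly indicates overfitting.

34


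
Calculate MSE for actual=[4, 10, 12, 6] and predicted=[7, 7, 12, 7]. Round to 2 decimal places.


Differences: [-3, 3, 0, -1]
Squared errors: [9, 9, 0, 1]
Sum of squared errors = 19
MSE = 19 / 4 = 4.75

4.75


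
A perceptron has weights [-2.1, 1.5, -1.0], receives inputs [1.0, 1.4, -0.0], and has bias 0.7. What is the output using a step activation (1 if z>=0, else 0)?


z = w . x + b
= -2.1*1.0 + 1.5*1.4 + -1.0*-0.0 + 0.7
= -2.1 + 2.1 + 0.0 + 0.7
= 0.0 + 0.7
= 0.7
Since z = 0.7 >= 0, output = 1

1


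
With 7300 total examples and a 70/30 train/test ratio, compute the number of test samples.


Train samples = 7300 * 70% = 5110
Test samples = 7300 - 5110
= 2190

2190


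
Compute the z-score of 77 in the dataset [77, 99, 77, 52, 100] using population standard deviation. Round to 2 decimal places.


Mean = (77 + 99 + 77 + 52 + 100) / 5 = 81.0
Variance = sum((x_i - mean)^2) / n = 311.6
Std = sqrt(311.6) = 17.6522
Z = (x - mean) / std
= (77 - 81.0) / 17.6522
= -4.0 / 17.6522
= -0.23

-0.23


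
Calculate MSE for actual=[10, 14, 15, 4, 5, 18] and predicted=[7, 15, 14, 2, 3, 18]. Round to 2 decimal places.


Differences: [3, -1, 1, 2, 2, 0]
Squared errors: [9, 1, 1, 4, 4, 0]
Sum of squared errors = 19
MSE = 19 / 6 = 3.17

3.17


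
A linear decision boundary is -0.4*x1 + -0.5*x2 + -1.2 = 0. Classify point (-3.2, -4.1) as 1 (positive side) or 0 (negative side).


Compute -0.4 * -3.2 + -0.5 * -4.1 + -1.2
= 1.28 + 2.05 + -1.2
= 2.13
Since 2.13 >= 0, the point is on the positive side.

1


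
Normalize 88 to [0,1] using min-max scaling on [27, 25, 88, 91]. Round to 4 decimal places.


Min = 25, Max = 91
Range = 91 - 25 = 66
Scaled = (x - min) / (max - min)
= (88 - 25) / 66
= 63 / 66
= 0.9545

0.9545


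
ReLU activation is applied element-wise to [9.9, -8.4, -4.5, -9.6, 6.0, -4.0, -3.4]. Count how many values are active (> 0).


ReLU(x) = max(0, x) for each element:
ReLU(9.9) = 9.9
ReLU(-8.4) = 0
ReLU(-4.5) = 0
ReLU(-9.6) = 0
ReLU(6.0) = 6.0
ReLU(-4.0) = 0
ReLU(-3.4) = 0
Active neurons (>0): 2

2


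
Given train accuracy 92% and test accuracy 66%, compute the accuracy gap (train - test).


Gap = train_accuracy - test_accuracy
= 92 - 66
= 26%
This large gap strongly indicates overfitting.

26


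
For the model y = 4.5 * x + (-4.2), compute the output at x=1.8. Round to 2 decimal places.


y = 4.5 * 1.8 + (-4.2)
= 8.1 + (-4.2)
= 3.90

3.90


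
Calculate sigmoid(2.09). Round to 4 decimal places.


sigmoid(z) = 1 / (1 + exp(-z))
exp(-(2.09)) = exp(-2.09) = 0.1237
1 + 0.1237 = 1.1237
1 / 1.1237 = 0.8899

0.8899


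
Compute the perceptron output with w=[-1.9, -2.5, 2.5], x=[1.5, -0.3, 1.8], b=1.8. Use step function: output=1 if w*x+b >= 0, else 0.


z = w . x + b
= -1.9*1.5 + -2.5*-0.3 + 2.5*1.8 + 1.8
= -2.85 + 0.75 + 4.5 + 1.8
= 2.4 + 1.8
= 4.2
Since z = 4.2 >= 0, output = 1

1


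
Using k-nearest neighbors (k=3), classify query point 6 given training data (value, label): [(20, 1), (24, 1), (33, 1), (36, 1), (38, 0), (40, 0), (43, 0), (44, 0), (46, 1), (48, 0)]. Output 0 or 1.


Distances from query 6:
Point 20 (class 1): distance = 14
Point 24 (class 1): distance = 18
Point 33 (class 1): distance = 27
K=3 nearest neighbors: classes = [1, 1, 1]
Votes for class 1: 3 / 3
Majority vote => class 1

1


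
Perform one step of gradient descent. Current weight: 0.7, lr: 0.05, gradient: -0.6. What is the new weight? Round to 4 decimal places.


w_new = w_old - lr * gradient
= 0.7 - 0.05 * -0.6
= 0.7 - (-0.03)
= 0.7300

0.7300


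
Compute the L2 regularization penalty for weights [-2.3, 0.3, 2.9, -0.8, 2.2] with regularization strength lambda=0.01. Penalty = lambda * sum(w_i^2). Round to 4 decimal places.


Squaring each weight:
(-2.3)^2 = 5.29
0.3^2 = 0.09
2.9^2 = 8.41
(-0.8)^2 = 0.64
2.2^2 = 4.84
Sum of squares = 19.27
Penalty = 0.01 * 19.27 = 0.1927

0.1927


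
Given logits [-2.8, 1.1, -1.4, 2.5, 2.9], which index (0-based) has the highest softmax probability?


Softmax is a monotonic transformation, so it preserves the argmax.
We need to find the index of the maximum logit.
Index 0: -2.8
Index 1: 1.1
Index 2: -1.4
Index 3: 2.5
Index 4: 2.9
Maximum logit = 2.9 at index 4

4


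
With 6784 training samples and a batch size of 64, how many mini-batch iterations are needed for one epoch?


Iterations per epoch = dataset_size / batch_size
= 6784 / 64
= 106

106


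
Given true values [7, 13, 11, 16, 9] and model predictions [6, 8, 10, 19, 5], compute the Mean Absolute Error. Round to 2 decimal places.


Absolute errors: [1, 5, 1, 3, 4]
Sum of absolute errors = 14
MAE = 14 / 5 = 2.80

2.80


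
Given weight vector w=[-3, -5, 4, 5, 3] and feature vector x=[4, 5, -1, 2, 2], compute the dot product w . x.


Element-wise products:
-3 * 4 = -12
-5 * 5 = -25
4 * -1 = -4
5 * 2 = 10
3 * 2 = 6
Sum = -12 + -25 + -4 + 10 + 6
= -25

-25


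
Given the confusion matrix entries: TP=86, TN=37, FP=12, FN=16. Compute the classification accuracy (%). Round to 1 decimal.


Accuracy = (TP + TN) / (TP + TN + FP + FN) * 100
= (86 + 37) / (86 + 37 + 12 + 16)
= 123 / 151
= 0.8146
= 81.5%

81.5


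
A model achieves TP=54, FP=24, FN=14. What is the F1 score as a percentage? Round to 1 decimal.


Precision = TP / (TP + FP) = 54 / 78 = 0.6923
Recall = TP / (TP + FN) = 54 / 68 = 0.7941
F1 = 2 * P * R / (P + R)
= 2 * 0.6923 * 0.7941 / (0.6923 + 0.7941)
= 1.0995 / 1.4864
= 0.7397
As percentage: 74.0%

74.0


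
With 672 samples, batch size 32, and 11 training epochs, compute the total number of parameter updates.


Iterations per epoch = 672 / 32 = 21
Total updates = iterations_per_epoch * epochs
= 21 * 11
= 231

231


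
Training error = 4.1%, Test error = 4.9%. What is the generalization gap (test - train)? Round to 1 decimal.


Generalization gap = test_error - train_error
= 4.9 - 4.1
= 0.8%
A small gap suggests good generalization.

0.8


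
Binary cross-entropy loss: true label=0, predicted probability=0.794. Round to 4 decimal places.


For y=0: Loss = -log(1-p)
= -log(1 - 0.794)
= -log(0.206)
= -(-1.5799)
= 1.5799

1.5799


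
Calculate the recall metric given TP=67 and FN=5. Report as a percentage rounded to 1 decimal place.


Recall = TP / (TP + FN) * 100
= 67 / (67 + 5)
= 67 / 72
= 0.9306
= 93.1%

93.1


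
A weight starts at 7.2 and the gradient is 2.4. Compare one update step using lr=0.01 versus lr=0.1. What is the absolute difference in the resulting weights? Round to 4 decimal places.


With lr=0.01: w_new = 7.2 - 0.01 * 2.4 = 7.176
With lr=0.1: w_new = 7.2 - 0.1 * 2.4 = 6.96
Absolute difference = |7.176 - 6.96|
= 0.2160

0.2160


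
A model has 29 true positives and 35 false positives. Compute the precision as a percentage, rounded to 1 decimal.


Precision = TP / (TP + FP) * 100
= 29 / (29 + 35)
= 29 / 64
= 0.4531
= 45.3%

45.3


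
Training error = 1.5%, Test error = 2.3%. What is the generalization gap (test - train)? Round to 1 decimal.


Generalization gap = test_error - train_error
= 2.3 - 1.5
= 0.8%
A small gap suggests good generalization.

0.8


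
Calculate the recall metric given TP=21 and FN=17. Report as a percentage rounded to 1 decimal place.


Recall = TP / (TP + FN) * 100
= 21 / (21 + 17)
= 21 / 38
= 0.5526
= 55.3%

55.3


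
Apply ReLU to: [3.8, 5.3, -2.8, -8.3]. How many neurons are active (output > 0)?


ReLU(x) = max(0, x) for each element:
ReLU(3.8) = 3.8
ReLU(5.3) = 5.3
ReLU(-2.8) = 0
ReLU(-8.3) = 0
Active neurons (>0): 2

2


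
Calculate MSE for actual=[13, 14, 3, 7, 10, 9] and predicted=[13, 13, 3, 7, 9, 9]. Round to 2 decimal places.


Differences: [0, 1, 0, 0, 1, 0]
Squared errors: [0, 1, 0, 0, 1, 0]
Sum of squared errors = 2
MSE = 2 / 6 = 0.33

0.33


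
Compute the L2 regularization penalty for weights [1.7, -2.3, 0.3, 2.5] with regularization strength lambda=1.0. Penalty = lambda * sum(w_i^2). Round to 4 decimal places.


Squaring each weight:
1.7^2 = 2.89
(-2.3)^2 = 5.29
0.3^2 = 0.09
2.5^2 = 6.25
Sum of squares = 14.52
Penalty = 1.0 * 14.52 = 14.5200

14.5200


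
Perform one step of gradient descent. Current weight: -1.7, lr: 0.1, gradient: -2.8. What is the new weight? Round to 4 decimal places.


w_new = w_old - lr * gradient
= -1.7 - 0.1 * -2.8
= -1.7 - (-0.28)
= -1.4200

-1.4200


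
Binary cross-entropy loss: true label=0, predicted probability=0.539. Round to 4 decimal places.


For y=0: Loss = -log(1-p)
= -log(1 - 0.539)
= -log(0.461)
= -(-0.7744)
= 0.7744

0.7744


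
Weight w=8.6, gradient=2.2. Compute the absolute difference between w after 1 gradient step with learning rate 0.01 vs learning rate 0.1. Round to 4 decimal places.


With lr=0.01: w_new = 8.6 - 0.01 * 2.2 = 8.578
With lr=0.1: w_new = 8.6 - 0.1 * 2.2 = 8.38
Absolute difference = |8.578 - 8.38|
= 0.1980

0.1980


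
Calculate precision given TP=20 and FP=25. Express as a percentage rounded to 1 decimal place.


Precision = TP / (TP + FP) * 100
= 20 / (20 + 25)
= 20 / 45
= 0.4444
= 44.4%

44.4


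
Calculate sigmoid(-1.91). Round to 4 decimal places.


sigmoid(z) = 1 / (1 + exp(-z))
exp(-(-1.91)) = exp(1.91) = 6.7531
1 + 6.7531 = 7.7531
1 / 7.7531 = 0.1290

0.1290


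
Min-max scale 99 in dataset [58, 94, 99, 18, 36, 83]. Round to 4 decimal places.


Min = 18, Max = 99
Range = 99 - 18 = 81
Scaled = (x - min) / (max - min)
= (99 - 18) / 81
= 81 / 81
= 1.0000

1.0000


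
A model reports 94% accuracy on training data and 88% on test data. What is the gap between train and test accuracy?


Gap = train_accuracy - test_accuracy
= 94 - 88
= 6%
This moderate gap may indicate mild overfitting.

6


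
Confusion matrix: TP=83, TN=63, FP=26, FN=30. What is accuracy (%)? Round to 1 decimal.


Accuracy = (TP + TN) / (TP + TN + FP + FN) * 100
= (83 + 63) / (83 + 63 + 26 + 30)
= 146 / 202
= 0.7228
= 72.3%

72.3


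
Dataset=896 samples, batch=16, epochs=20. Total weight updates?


Iterations per epoch = 896 / 16 = 56
Total updates = iterations_per_epoch * epochs
= 56 * 20
= 1120

1120


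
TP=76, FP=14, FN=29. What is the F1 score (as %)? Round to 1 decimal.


Precision = TP / (TP + FP) = 76 / 90 = 0.8444
Recall = TP / (TP + FN) = 76 / 105 = 0.7238
F1 = 2 * P * R / (P + R)
= 2 * 0.8444 * 0.7238 / (0.8444 + 0.7238)
= 1.2224 / 1.5683
= 0.7795
As percentage: 77.9%

77.9


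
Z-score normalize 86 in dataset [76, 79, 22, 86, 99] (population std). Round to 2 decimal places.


Mean = (76 + 79 + 22 + 86 + 99) / 5 = 72.4
Variance = sum((x_i - mean)^2) / n = 697.84
Std = sqrt(697.84) = 26.4167
Z = (x - mean) / std
= (86 - 72.4) / 26.4167
= 13.6 / 26.4167
= 0.51

0.51


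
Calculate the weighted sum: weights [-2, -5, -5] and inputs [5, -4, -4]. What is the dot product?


Element-wise products:
-2 * 5 = -10
-5 * -4 = 20
-5 * -4 = 20
Sum = -10 + 20 + 20
= 30

30


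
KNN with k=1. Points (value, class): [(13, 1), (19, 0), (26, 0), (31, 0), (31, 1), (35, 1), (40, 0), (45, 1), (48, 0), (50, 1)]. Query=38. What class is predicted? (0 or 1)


Distances from query 38:
Point 40 (class 0): distance = 2
K=1 nearest neighbors: classes = [0]
Votes for class 1: 0 / 1
Majority vote => class 0

0


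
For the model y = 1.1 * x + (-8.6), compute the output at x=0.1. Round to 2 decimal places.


y = 1.1 * 0.1 + (-8.6)
= 0.11 + (-8.6)
= -8.49

-8.49


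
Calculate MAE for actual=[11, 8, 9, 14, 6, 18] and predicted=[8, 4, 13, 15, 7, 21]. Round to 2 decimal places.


Absolute errors: [3, 4, 4, 1, 1, 3]
Sum of absolute errors = 16
MAE = 16 / 6 = 2.67

2.67


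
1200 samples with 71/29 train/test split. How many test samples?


Train samples = 1200 * 71% = 852
Test samples = 1200 - 852
= 348

348


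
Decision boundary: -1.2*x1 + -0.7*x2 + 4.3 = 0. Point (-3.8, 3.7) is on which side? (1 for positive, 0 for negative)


Compute -1.2 * -3.8 + -0.7 * 3.7 + 4.3
= 4.56 + -2.59 + 4.3
= 6.27
Since 6.27 >= 0, the point is on the positive side.

1


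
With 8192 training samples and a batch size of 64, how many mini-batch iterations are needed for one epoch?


Iterations per epoch = dataset_size / batch_size
= 8192 / 64
= 128

128


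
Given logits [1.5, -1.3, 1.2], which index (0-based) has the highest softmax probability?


Softmax is a monotonic transformation, so it preserves the argmax.
We need to find the index of the maximum logit.
Index 0: 1.5
Index 1: -1.3
Index 2: 1.2
Maximum logit = 1.5 at index 0

0


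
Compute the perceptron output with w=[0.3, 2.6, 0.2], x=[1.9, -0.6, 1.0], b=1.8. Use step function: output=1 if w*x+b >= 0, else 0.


z = w . x + b
= 0.3*1.9 + 2.6*-0.6 + 0.2*1.0 + 1.8
= 0.57 + -1.56 + 0.2 + 1.8
= -0.79 + 1.8
= 1.01
Since z = 1.01 >= 0, output = 1

1


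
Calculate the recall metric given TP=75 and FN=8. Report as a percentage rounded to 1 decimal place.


Recall = TP / (TP + FN) * 100
= 75 / (75 + 8)
= 75 / 83
= 0.9036
= 90.4%

90.4


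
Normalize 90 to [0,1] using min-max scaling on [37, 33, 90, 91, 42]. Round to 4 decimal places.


Min = 33, Max = 91
Range = 91 - 33 = 58
Scaled = (x - min) / (max - min)
= (90 - 33) / 58
= 57 / 58
= 0.9828

0.9828


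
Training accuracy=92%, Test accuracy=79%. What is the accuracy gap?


Gap = train_accuracy - test_accuracy
= 92 - 79
= 13%
This gap suggests the model is overfitting.

13


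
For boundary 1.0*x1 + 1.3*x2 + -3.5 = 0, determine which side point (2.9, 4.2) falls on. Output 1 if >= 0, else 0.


Compute 1.0 * 2.9 + 1.3 * 4.2 + -3.5
= 2.9 + 5.46 + -3.5
= 4.86
Since 4.86 >= 0, the point is on the positive side.

1


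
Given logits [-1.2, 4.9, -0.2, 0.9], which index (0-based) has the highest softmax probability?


Softmax is a monotonic transformation, so it preserves the argmax.
We need to find the index of the maximum logit.
Index 0: -1.2
Index 1: 4.9
Index 2: -0.2
Index 3: 0.9
Maximum logit = 4.9 at index 1

1


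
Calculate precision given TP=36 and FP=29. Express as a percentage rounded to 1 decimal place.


Precision = TP / (TP + FP) * 100
= 36 / (36 + 29)
= 36 / 65
= 0.5538
= 55.4%

55.4


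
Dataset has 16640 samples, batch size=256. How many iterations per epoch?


Iterations per epoch = dataset_size / batch_size
= 16640 / 256
= 65

65


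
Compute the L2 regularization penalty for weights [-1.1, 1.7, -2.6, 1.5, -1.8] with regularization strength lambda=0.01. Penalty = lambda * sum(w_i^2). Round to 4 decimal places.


Squaring each weight:
(-1.1)^2 = 1.21
1.7^2 = 2.89
(-2.6)^2 = 6.76
1.5^2 = 2.25
(-1.8)^2 = 3.24
Sum of squares = 16.35
Penalty = 0.01 * 16.35 = 0.1635

0.1635


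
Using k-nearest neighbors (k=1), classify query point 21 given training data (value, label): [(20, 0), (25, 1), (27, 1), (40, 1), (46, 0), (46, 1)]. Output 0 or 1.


Distances from query 21:
Point 20 (class 0): distance = 1
K=1 nearest neighbors: classes = [0]
Votes for class 1: 0 / 1
Majority vote => class 0

0


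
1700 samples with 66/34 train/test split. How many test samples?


Train samples = 1700 * 66% = 1122
Test samples = 1700 - 1122
= 578

578


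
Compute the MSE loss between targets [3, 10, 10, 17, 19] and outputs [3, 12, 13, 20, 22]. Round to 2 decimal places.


Differences: [0, -2, -3, -3, -3]
Squared errors: [0, 4, 9, 9, 9]
Sum of squared errors = 31
MSE = 31 / 5 = 6.20

6.20


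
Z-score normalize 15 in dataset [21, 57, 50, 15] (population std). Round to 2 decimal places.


Mean = (21 + 57 + 50 + 15) / 4 = 35.75
Variance = sum((x_i - mean)^2) / n = 325.6875
Std = sqrt(325.6875) = 18.0468
Z = (x - mean) / std
= (15 - 35.75) / 18.0468
= -20.75 / 18.0468
= -1.15

-1.15


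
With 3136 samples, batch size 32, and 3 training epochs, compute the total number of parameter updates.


Iterations per epoch = 3136 / 32 = 98
Total updates = iterations_per_epoch * epochs
= 98 * 3
= 294

294


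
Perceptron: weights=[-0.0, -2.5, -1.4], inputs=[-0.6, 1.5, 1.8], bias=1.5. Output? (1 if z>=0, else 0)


z = w . x + b
= -0.0*-0.6 + -2.5*1.5 + -1.4*1.8 + 1.5
= 0.0 + -3.75 + -2.52 + 1.5
= -6.27 + 1.5
= -4.77
Since z = -4.77 < 0, output = 0

0


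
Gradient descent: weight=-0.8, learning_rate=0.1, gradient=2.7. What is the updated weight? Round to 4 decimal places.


w_new = w_old - lr * gradient
= -0.8 - 0.1 * 2.7
= -0.8 - (0.27)
= -1.0700

-1.0700


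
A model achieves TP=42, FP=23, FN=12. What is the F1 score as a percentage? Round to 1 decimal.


Precision = TP / (TP + FP) = 42 / 65 = 0.6462
Recall = TP / (TP + FN) = 42 / 54 = 0.7778
F1 = 2 * P * R / (P + R)
= 2 * 0.6462 * 0.7778 / (0.6462 + 0.7778)
= 1.0051 / 1.4239
= 0.7059
As percentage: 70.6%

70.6


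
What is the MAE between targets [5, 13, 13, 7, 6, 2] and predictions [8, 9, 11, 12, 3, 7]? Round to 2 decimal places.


Absolute errors: [3, 4, 2, 5, 3, 5]
Sum of absolute errors = 22
MAE = 22 / 6 = 3.67

3.67


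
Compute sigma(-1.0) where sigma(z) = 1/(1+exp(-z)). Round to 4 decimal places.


sigmoid(z) = 1 / (1 + exp(-z))
exp(-(-1.0)) = exp(1.0) = 2.7183
1 + 2.7183 = 3.7183
1 / 3.7183 = 0.2689

0.2689


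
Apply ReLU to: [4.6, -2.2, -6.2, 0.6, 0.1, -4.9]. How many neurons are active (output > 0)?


ReLU(x) = max(0, x) for each element:
ReLU(4.6) = 4.6
ReLU(-2.2) = 0
ReLU(-6.2) = 0
ReLU(0.6) = 0.6
ReLU(0.1) = 0.1
ReLU(-4.9) = 0
Active neurons (>0): 3

3


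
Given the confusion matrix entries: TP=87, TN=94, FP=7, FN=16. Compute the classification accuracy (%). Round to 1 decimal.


Accuracy = (TP + TN) / (TP + TN + FP + FN) * 100
= (87 + 94) / (87 + 94 + 7 + 16)
= 181 / 204
= 0.8873
= 88.7%

88.7


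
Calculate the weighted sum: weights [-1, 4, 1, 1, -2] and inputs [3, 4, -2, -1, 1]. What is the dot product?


Element-wise products:
-1 * 3 = -3
4 * 4 = 16
1 * -2 = -2
1 * -1 = -1
-2 * 1 = -2
Sum = -3 + 16 + -2 + -1 + -2
= 8

8


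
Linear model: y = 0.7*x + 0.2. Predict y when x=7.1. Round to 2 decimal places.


y = 0.7 * 7.1 + (0.2)
= 4.97 + (0.2)
= 5.17

5.17


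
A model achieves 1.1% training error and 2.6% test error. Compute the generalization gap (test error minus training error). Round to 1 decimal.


Generalization gap = test_error - train_error
= 2.6 - 1.1
= 1.5%
A small gap suggests good generalization.

1.5


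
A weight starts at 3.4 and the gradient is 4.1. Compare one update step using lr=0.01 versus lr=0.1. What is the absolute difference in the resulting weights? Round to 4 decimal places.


With lr=0.01: w_new = 3.4 - 0.01 * 4.1 = 3.359
With lr=0.1: w_new = 3.4 - 0.1 * 4.1 = 2.99
Absolute difference = |3.359 - 2.99|
= 0.3690

0.3690


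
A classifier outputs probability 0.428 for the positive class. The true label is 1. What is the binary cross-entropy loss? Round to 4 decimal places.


For y=1: Loss = -log(p)
= -log(0.428)
= -(-0.8486)
= 0.8486

0.8486


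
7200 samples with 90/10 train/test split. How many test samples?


Train samples = 7200 * 90% = 6480
Test samples = 7200 - 6480
= 720

720


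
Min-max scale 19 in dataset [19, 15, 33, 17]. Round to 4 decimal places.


Min = 15, Max = 33
Range = 33 - 15 = 18
Scaled = (x - min) / (max - min)
= (19 - 15) / 18
= 4 / 18
= 0.2222

0.2222


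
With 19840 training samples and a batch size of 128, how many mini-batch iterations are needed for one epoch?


Iterations per epoch = dataset_size / batch_size
= 19840 / 128
= 155

155


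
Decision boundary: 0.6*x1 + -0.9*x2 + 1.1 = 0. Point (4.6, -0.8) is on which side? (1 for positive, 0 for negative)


Compute 0.6 * 4.6 + -0.9 * -0.8 + 1.1
= 2.76 + 0.72 + 1.1
= 4.58
Since 4.58 >= 0, the point is on the positive side.

1


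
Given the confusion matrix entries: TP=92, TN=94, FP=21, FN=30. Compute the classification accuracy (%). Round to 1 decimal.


Accuracy = (TP + TN) / (TP + TN + FP + FN) * 100
= (92 + 94) / (92 + 94 + 21 + 30)
= 186 / 237
= 0.7848
= 78.5%

78.5


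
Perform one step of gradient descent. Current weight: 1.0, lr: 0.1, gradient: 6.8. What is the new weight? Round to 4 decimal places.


w_new = w_old - lr * gradient
= 1.0 - 0.1 * 6.8
= 1.0 - (0.68)
= 0.3200

0.3200


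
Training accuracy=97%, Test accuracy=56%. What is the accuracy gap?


Gap = train_accuracy - test_accuracy
= 97 - 56
= 41%
This large gap strongly indicates overfitting.

41


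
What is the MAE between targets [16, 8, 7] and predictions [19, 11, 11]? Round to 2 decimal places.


Absolute errors: [3, 3, 4]
Sum of absolute errors = 10
MAE = 10 / 3 = 3.33

3.33


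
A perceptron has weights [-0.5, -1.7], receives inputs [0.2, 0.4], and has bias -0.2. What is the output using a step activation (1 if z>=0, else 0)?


z = w . x + b
= -0.5*0.2 + -1.7*0.4 + -0.2
= -0.1 + -0.68 + -0.2
= -0.78 + -0.2
= -0.98
Since z = -0.98 < 0, output = 0

0


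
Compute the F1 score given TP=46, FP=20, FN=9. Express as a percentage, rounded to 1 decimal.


Precision = TP / (TP + FP) = 46 / 66 = 0.697
Recall = TP / (TP + FN) = 46 / 55 = 0.8364
F1 = 2 * P * R / (P + R)
= 2 * 0.697 * 0.8364 / (0.697 + 0.8364)
= 1.1658 / 1.5333
= 0.7603
As percentage: 76.0%

76.0


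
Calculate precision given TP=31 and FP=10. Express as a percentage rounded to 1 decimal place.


Precision = TP / (TP + FP) * 100
= 31 / (31 + 10)
= 31 / 41
= 0.7561
= 75.6%

75.6


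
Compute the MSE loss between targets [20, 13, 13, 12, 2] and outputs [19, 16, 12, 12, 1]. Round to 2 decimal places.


Differences: [1, -3, 1, 0, 1]
Squared errors: [1, 9, 1, 0, 1]
Sum of squared errors = 12
MSE = 12 / 5 = 2.40

2.40


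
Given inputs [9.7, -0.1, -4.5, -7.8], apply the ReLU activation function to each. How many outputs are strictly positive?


ReLU(x) = max(0, x) for each element:
ReLU(9.7) = 9.7
ReLU(-0.1) = 0
ReLU(-4.5) = 0
ReLU(-7.8) = 0
Active neurons (>0): 1

1


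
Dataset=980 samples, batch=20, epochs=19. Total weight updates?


Iterations per epoch = 980 / 20 = 49
Total updates = iterations_per_epoch * epochs
= 49 * 19
= 931

931


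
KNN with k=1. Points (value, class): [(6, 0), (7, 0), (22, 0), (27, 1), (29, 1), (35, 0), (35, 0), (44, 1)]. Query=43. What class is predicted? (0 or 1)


Distances from query 43:
Point 44 (class 1): distance = 1
K=1 nearest neighbors: classes = [1]
Votes for class 1: 1 / 1
Majority vote => class 1

1


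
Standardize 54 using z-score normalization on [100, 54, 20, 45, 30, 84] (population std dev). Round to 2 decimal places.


Mean = (100 + 54 + 20 + 45 + 30 + 84) / 6 = 55.5
Variance = sum((x_i - mean)^2) / n = 802.5833
Std = sqrt(802.5833) = 28.3299
Z = (x - mean) / std
= (54 - 55.5) / 28.3299
= -1.5 / 28.3299
= -0.05

-0.05


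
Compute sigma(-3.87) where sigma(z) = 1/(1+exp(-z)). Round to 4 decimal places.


sigmoid(z) = 1 / (1 + exp(-z))
exp(-(-3.87)) = exp(3.87) = 47.9424
1 + 47.9424 = 48.9424
1 / 48.9424 = 0.0204

0.0204


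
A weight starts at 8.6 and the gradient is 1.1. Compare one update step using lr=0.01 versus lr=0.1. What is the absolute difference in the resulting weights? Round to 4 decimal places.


With lr=0.01: w_new = 8.6 - 0.01 * 1.1 = 8.589
With lr=0.1: w_new = 8.6 - 0.1 * 1.1 = 8.49
Absolute difference = |8.589 - 8.49|
= 0.0990

0.0990


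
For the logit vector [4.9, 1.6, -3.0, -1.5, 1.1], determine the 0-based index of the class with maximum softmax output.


Softmax is a monotonic transformation, so it preserves the argmax.
We need to find the index of the maximum logit.
Index 0: 4.9
Index 1: 1.6
Index 2: -3.0
Index 3: -1.5
Index 4: 1.1
Maximum logit = 4.9 at index 0

0


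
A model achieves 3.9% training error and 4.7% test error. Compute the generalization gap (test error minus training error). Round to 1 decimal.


Generalization gap = test_error - train_error
= 4.7 - 3.9
= 0.8%
A small gap suggests good generalization.

0.8


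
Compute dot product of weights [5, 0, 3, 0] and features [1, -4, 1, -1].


Element-wise products:
5 * 1 = 5
0 * -4 = 0
3 * 1 = 3
0 * -1 = 0
Sum = 5 + 0 + 3 + 0
= 8

8


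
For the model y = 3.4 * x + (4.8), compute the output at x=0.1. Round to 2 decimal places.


y = 3.4 * 0.1 + (4.8)
= 0.34 + (4.8)
= 5.14

5.14


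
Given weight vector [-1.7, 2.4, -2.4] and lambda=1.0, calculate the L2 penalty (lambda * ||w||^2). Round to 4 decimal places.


Squaring each weight:
(-1.7)^2 = 2.89
2.4^2 = 5.76
(-2.4)^2 = 5.76
Sum of squares = 14.41
Penalty = 1.0 * 14.41 = 14.4100

14.4100


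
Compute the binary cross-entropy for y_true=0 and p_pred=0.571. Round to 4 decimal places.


For y=0: Loss = -log(1-p)
= -log(1 - 0.571)
= -log(0.429)
= -(-0.8463)
= 0.8463

0.8463


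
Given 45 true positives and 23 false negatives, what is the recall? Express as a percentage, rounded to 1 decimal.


Recall = TP / (TP + FN) * 100
= 45 / (45 + 23)
= 45 / 68
= 0.6618
= 66.2%

66.2


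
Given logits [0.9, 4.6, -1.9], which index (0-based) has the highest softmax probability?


Softmax is a monotonic transformation, so it preserves the argmax.
We need to find the index of the maximum logit.
Index 0: 0.9
Index 1: 4.6
Index 2: -1.9
Maximum logit = 4.6 at index 1

1


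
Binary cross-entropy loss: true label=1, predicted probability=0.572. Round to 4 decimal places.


For y=1: Loss = -log(p)
= -log(0.572)
= -(-0.5586)
= 0.5586

0.5586


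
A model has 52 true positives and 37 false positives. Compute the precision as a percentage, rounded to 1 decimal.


Precision = TP / (TP + FP) * 100
= 52 / (52 + 37)
= 52 / 89
= 0.5843
= 58.4%

58.4


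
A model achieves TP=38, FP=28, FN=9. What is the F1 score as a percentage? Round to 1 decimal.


Precision = TP / (TP + FP) = 38 / 66 = 0.5758
Recall = TP / (TP + FN) = 38 / 47 = 0.8085
F1 = 2 * P * R / (P + R)
= 2 * 0.5758 * 0.8085 / (0.5758 + 0.8085)
= 0.931 / 1.3843
= 0.6726
As percentage: 67.3%

67.3


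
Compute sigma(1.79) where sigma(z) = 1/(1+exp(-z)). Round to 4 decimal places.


sigmoid(z) = 1 / (1 + exp(-z))
exp(-(1.79)) = exp(-1.79) = 0.167
1 + 0.167 = 1.167
1 / 1.167 = 0.8569

0.8569


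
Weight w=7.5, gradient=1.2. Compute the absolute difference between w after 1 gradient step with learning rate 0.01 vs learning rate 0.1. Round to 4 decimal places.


With lr=0.01: w_new = 7.5 - 0.01 * 1.2 = 7.488
With lr=0.1: w_new = 7.5 - 0.1 * 1.2 = 7.38
Absolute difference = |7.488 - 7.38|
= 0.1080

0.1080


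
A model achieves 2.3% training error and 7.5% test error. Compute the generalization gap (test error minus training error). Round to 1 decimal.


Generalization gap = test_error - train_error
= 7.5 - 2.3
= 5.2%
A moderate gap.

5.2


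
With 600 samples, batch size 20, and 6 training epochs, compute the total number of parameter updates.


Iterations per epoch = 600 / 20 = 30
Total updates = iterations_per_epoch * epochs
= 30 * 6
= 180

180


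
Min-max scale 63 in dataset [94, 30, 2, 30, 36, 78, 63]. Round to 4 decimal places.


Min = 2, Max = 94
Range = 94 - 2 = 92
Scaled = (x - min) / (max - min)
= (63 - 2) / 92
= 61 / 92
= 0.6630

0.6630


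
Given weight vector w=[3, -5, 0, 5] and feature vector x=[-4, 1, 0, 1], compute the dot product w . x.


Element-wise products:
3 * -4 = -12
-5 * 1 = -5
0 * 0 = 0
5 * 1 = 5
Sum = -12 + -5 + 0 + 5
= -12

-12


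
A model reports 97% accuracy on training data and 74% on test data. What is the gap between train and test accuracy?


Gap = train_accuracy - test_accuracy
= 97 - 74
= 23%
This large gap strongly indicates overfitting.

23


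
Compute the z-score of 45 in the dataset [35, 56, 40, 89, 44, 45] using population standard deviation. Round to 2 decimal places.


Mean = (35 + 56 + 40 + 89 + 44 + 45) / 6 = 51.5
Variance = sum((x_i - mean)^2) / n = 321.5833
Std = sqrt(321.5833) = 17.9327
Z = (x - mean) / std
= (45 - 51.5) / 17.9327
= -6.5 / 17.9327
= -0.36

-0.36


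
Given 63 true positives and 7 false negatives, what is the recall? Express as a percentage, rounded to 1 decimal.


Recall = TP / (TP + FN) * 100
= 63 / (63 + 7)
= 63 / 70
= 0.9
= 90.0%

90.0


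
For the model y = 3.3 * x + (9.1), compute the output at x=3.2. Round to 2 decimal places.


y = 3.3 * 3.2 + (9.1)
= 10.56 + (9.1)
= 19.66

19.66


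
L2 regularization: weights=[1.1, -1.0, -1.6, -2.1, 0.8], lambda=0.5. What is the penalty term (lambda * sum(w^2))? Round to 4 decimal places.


Squaring each weight:
1.1^2 = 1.21
(-1.0)^2 = 1.0
(-1.6)^2 = 2.56
(-2.1)^2 = 4.41
0.8^2 = 0.64
Sum of squares = 9.82
Penalty = 0.5 * 9.82 = 4.9100

4.9100


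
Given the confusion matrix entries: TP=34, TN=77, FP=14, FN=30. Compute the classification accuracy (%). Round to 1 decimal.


Accuracy = (TP + TN) / (TP + TN + FP + FN) * 100
= (34 + 77) / (34 + 77 + 14 + 30)
= 111 / 155
= 0.7161
= 71.6%

71.6


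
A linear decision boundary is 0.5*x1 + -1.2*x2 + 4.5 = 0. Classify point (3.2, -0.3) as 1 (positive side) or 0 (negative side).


Compute 0.5 * 3.2 + -1.2 * -0.3 + 4.5
= 1.6 + 0.36 + 4.5
= 6.46
Since 6.46 >= 0, the point is on the positive side.

1


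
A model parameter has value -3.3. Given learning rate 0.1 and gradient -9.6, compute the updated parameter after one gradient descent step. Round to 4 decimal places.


w_new = w_old - lr * gradient
= -3.3 - 0.1 * -9.6
= -3.3 - (-0.96)
= -2.3400

-2.3400


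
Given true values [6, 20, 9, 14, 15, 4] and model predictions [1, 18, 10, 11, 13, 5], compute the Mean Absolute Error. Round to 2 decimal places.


Absolute errors: [5, 2, 1, 3, 2, 1]
Sum of absolute errors = 14
MAE = 14 / 6 = 2.33

2.33


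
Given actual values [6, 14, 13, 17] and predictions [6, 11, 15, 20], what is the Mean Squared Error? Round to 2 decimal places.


Differences: [0, 3, -2, -3]
Squared errors: [0, 9, 4, 9]
Sum of squared errors = 22
MSE = 22 / 4 = 5.50

5.50


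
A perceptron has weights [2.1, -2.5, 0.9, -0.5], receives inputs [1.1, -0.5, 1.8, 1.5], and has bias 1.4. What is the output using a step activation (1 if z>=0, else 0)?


z = w . x + b
= 2.1*1.1 + -2.5*-0.5 + 0.9*1.8 + -0.5*1.5 + 1.4
= 2.31 + 1.25 + 1.62 + -0.75 + 1.4
= 4.43 + 1.4
= 5.83
Since z = 5.83 >= 0, output = 1

1


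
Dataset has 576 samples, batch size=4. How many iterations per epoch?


Iterations per epoch = dataset_size / batch_size
= 576 / 4
= 144

144


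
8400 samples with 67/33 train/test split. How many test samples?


Train samples = 8400 * 67% = 5628
Test samples = 8400 - 5628
= 2772

2772


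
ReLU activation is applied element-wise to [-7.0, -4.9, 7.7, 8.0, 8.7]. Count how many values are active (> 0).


ReLU(x) = max(0, x) for each element:
ReLU(-7.0) = 0
ReLU(-4.9) = 0
ReLU(7.7) = 7.7
ReLU(8.0) = 8.0
ReLU(8.7) = 8.7
Active neurons (>0): 3

3


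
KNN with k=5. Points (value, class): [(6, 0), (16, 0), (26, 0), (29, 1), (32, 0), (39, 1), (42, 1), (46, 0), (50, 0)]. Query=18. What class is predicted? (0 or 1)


Distances from query 18:
Point 16 (class 0): distance = 2
Point 26 (class 0): distance = 8
Point 29 (class 1): distance = 11
Point 6 (class 0): distance = 12
Point 32 (class 0): distance = 14
K=5 nearest neighbors: classes = [0, 0, 1, 0, 0]
Votes for class 1: 1 / 5
Majority vote => class 0

0


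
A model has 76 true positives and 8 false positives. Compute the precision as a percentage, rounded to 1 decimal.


Precision = TP / (TP + FP) * 100
= 76 / (76 + 8)
= 76 / 84
= 0.9048
= 90.5%

90.5


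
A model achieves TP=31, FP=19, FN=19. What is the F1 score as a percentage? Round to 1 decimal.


Precision = TP / (TP + FP) = 31 / 50 = 0.62
Recall = TP / (TP + FN) = 31 / 50 = 0.62
F1 = 2 * P * R / (P + R)
= 2 * 0.62 * 0.62 / (0.62 + 0.62)
= 0.7688 / 1.24
= 0.62
As percentage: 62.0%

62.0


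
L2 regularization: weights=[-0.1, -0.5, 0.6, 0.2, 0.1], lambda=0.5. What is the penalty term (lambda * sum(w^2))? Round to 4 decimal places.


Squaring each weight:
(-0.1)^2 = 0.01
(-0.5)^2 = 0.25
0.6^2 = 0.36
0.2^2 = 0.04
0.1^2 = 0.01
Sum of squares = 0.67
Penalty = 0.5 * 0.67 = 0.3350

0.3350


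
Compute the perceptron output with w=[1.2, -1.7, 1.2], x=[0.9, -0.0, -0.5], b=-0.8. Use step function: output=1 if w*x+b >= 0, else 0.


z = w . x + b
= 1.2*0.9 + -1.7*-0.0 + 1.2*-0.5 + -0.8
= 1.08 + 0.0 + -0.6 + -0.8
= 0.48 + -0.8
= -0.32
Since z = -0.32 < 0, output = 0

0


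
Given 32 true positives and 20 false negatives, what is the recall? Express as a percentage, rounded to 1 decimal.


Recall = TP / (TP + FN) * 100
= 32 / (32 + 20)
= 32 / 52
= 0.6154
= 61.5%

61.5


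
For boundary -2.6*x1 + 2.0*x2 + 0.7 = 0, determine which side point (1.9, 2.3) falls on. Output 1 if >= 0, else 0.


Compute -2.6 * 1.9 + 2.0 * 2.3 + 0.7
= -4.94 + 4.6 + 0.7
= 0.36
Since 0.36 >= 0, the point is on the positive side.

1


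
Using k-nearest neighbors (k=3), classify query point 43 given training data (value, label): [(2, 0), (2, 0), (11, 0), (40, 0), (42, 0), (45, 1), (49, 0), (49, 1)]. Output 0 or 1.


Distances from query 43:
Point 42 (class 0): distance = 1
Point 45 (class 1): distance = 2
Point 40 (class 0): distance = 3
K=3 nearest neighbors: classes = [0, 1, 0]
Votes for class 1: 1 / 3
Majority vote => class 0

0


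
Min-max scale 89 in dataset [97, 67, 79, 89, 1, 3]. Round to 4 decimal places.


Min = 1, Max = 97
Range = 97 - 1 = 96
Scaled = (x - min) / (max - min)
= (89 - 1) / 96
= 88 / 96
= 0.9167

0.9167


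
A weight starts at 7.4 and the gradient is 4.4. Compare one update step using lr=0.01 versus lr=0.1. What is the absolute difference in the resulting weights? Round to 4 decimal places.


With lr=0.01: w_new = 7.4 - 0.01 * 4.4 = 7.356
With lr=0.1: w_new = 7.4 - 0.1 * 4.4 = 6.96
Absolute difference = |7.356 - 6.96|
= 0.3960

0.3960


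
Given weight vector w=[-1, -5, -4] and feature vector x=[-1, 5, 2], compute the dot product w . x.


Element-wise products:
-1 * -1 = 1
-5 * 5 = -25
-4 * 2 = -8
Sum = 1 + -25 + -8
= -32

-32


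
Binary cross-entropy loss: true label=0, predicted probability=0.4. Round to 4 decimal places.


For y=0: Loss = -log(1-p)
= -log(1 - 0.4)
= -log(0.6)
= -(-0.5108)
= 0.5108

0.5108


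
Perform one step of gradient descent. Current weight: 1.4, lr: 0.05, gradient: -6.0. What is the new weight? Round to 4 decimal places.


w_new = w_old - lr * gradient
= 1.4 - 0.05 * -6.0
= 1.4 - (-0.3)
= 1.7000

1.7000


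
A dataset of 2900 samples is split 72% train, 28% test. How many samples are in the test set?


Train samples = 2900 * 72% = 2088
Test samples = 2900 - 2088
= 812

812


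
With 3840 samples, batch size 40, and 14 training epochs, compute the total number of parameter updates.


Iterations per epoch = 3840 / 40 = 96
Total updates = iterations_per_epoch * epochs
= 96 * 14
= 1344

1344


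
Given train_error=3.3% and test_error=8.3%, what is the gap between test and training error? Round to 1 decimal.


Generalization gap = test_error - train_error
= 8.3 - 3.3
= 5.0%
A moderate gap.

5.0


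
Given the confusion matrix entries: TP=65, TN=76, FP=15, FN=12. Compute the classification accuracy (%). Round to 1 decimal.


Accuracy = (TP + TN) / (TP + TN + FP + FN) * 100
= (65 + 76) / (65 + 76 + 15 + 12)
= 141 / 168
= 0.8393
= 83.9%

83.9


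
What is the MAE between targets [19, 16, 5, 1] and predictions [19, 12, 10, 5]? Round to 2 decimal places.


Absolute errors: [0, 4, 5, 4]
Sum of absolute errors = 13
MAE = 13 / 4 = 3.25

3.25


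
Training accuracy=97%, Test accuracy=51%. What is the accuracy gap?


Gap = train_accuracy - test_accuracy
= 97 - 51
= 46%
This large gap strongly indicates overfitting.

46


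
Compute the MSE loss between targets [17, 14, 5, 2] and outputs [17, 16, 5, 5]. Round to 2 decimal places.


Differences: [0, -2, 0, -3]
Squared errors: [0, 4, 0, 9]
Sum of squared errors = 13
MSE = 13 / 4 = 3.25

3.25


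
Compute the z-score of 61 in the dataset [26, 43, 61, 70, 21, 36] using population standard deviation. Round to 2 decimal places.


Mean = (26 + 43 + 61 + 70 + 21 + 36) / 6 = 42.8333
Variance = sum((x_i - mean)^2) / n = 312.4722
Std = sqrt(312.4722) = 17.6769
Z = (x - mean) / std
= (61 - 42.8333) / 17.6769
= 18.1667 / 17.6769
= 1.03

1.03


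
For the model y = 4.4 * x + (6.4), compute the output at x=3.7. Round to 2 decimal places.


y = 4.4 * 3.7 + (6.4)
= 16.28 + (6.4)
= 22.68

22.68


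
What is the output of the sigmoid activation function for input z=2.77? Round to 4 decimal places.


sigmoid(z) = 1 / (1 + exp(-z))
exp(-(2.77)) = exp(-2.77) = 0.0627
1 + 0.0627 = 1.0627
1 / 1.0627 = 0.9410

0.9410


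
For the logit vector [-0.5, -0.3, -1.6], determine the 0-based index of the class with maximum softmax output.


Softmax is a monotonic transformation, so it preserves the argmax.
We need to find the index of the maximum logit.
Index 0: -0.5
Index 1: -0.3
Index 2: -1.6
Maximum logit = -0.3 at index 1

1


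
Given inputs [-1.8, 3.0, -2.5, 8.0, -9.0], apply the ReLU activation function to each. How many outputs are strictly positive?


ReLU(x) = max(0, x) for each element:
ReLU(-1.8) = 0
ReLU(3.0) = 3.0
ReLU(-2.5) = 0
ReLU(8.0) = 8.0
ReLU(-9.0) = 0
Active neurons (>0): 2

2


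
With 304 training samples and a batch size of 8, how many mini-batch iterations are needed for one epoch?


Iterations per epoch = dataset_size / batch_size
= 304 / 8
= 38

38


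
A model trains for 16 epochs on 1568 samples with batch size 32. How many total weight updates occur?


Iterations per epoch = 1568 / 32 = 49
Total updates = iterations_per_epoch * epochs
= 49 * 16
= 784

784


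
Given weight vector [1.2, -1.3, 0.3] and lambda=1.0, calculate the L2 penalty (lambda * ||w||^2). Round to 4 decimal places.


Squaring each weight:
1.2^2 = 1.44
(-1.3)^2 = 1.69
0.3^2 = 0.09
Sum of squares = 3.22
Penalty = 1.0 * 3.22 = 3.2200

3.2200


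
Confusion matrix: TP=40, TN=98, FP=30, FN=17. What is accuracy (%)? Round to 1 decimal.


Accuracy = (TP + TN) / (TP + TN + FP + FN) * 100
= (40 + 98) / (40 + 98 + 30 + 17)
= 138 / 185
= 0.7459
= 74.6%

74.6


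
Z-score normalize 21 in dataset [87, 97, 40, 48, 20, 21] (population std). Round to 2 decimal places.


Mean = (87 + 97 + 40 + 48 + 20 + 21) / 6 = 52.1667
Variance = sum((x_i - mean)^2) / n = 899.1389
Std = sqrt(899.1389) = 29.9856
Z = (x - mean) / std
= (21 - 52.1667) / 29.9856
= -31.1667 / 29.9856
= -1.04

-1.04
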